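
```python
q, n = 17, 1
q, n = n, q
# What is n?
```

Trace (tracking n):
q, n = (17, 1)  # -> q = 17, n = 1
q, n = (n, q)  # -> q = 1, n = 17

Answer: 17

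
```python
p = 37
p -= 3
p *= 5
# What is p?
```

Trace (tracking p):
p = 37  # -> p = 37
p -= 3  # -> p = 34
p *= 5  # -> p = 170

Answer: 170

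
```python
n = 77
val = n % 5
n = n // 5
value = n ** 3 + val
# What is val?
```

Answer: 2

Derivation:
Trace (tracking val):
n = 77  # -> n = 77
val = n % 5  # -> val = 2
n = n // 5  # -> n = 15
value = n ** 3 + val  # -> value = 3377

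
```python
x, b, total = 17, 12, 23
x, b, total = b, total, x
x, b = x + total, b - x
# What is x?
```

Trace (tracking x):
x, b, total = (17, 12, 23)  # -> x = 17, b = 12, total = 23
x, b, total = (b, total, x)  # -> x = 12, b = 23, total = 17
x, b = (x + total, b - x)  # -> x = 29, b = 11

Answer: 29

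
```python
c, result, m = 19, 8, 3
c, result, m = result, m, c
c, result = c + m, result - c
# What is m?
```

Trace (tracking m):
c, result, m = (19, 8, 3)  # -> c = 19, result = 8, m = 3
c, result, m = (result, m, c)  # -> c = 8, result = 3, m = 19
c, result = (c + m, result - c)  # -> c = 27, result = -5

Answer: 19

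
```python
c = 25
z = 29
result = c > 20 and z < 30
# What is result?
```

Trace (tracking result):
c = 25  # -> c = 25
z = 29  # -> z = 29
result = c > 20 and z < 30  # -> result = True

Answer: True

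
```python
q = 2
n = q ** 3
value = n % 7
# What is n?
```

Trace (tracking n):
q = 2  # -> q = 2
n = q ** 3  # -> n = 8
value = n % 7  # -> value = 1

Answer: 8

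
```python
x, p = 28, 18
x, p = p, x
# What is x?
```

Trace (tracking x):
x, p = (28, 18)  # -> x = 28, p = 18
x, p = (p, x)  # -> x = 18, p = 28

Answer: 18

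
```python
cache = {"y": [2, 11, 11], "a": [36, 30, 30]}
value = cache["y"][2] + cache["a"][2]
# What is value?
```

Trace (tracking value):
cache = {'y': [2, 11, 11], 'a': [36, 30, 30]}  # -> cache = {'y': [2, 11, 11], 'a': [36, 30, 30]}
value = cache['y'][2] + cache['a'][2]  # -> value = 41

Answer: 41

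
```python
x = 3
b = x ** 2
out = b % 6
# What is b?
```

Trace (tracking b):
x = 3  # -> x = 3
b = x ** 2  # -> b = 9
out = b % 6  # -> out = 3

Answer: 9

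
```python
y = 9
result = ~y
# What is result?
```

Answer: -10

Derivation:
Trace (tracking result):
y = 9  # -> y = 9
result = ~y  # -> result = -10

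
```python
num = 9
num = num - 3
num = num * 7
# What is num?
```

Answer: 42

Derivation:
Trace (tracking num):
num = 9  # -> num = 9
num = num - 3  # -> num = 6
num = num * 7  # -> num = 42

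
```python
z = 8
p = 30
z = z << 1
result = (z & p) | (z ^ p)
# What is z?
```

Answer: 16

Derivation:
Trace (tracking z):
z = 8  # -> z = 8
p = 30  # -> p = 30
z = z << 1  # -> z = 16
result = z & p | z ^ p  # -> result = 30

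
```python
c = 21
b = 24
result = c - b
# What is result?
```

Answer: -3

Derivation:
Trace (tracking result):
c = 21  # -> c = 21
b = 24  # -> b = 24
result = c - b  # -> result = -3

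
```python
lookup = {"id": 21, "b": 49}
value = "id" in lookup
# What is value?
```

Trace (tracking value):
lookup = {'id': 21, 'b': 49}  # -> lookup = {'id': 21, 'b': 49}
value = 'id' in lookup  # -> value = True

Answer: True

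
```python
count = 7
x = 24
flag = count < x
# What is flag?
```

Trace (tracking flag):
count = 7  # -> count = 7
x = 24  # -> x = 24
flag = count < x  # -> flag = True

Answer: True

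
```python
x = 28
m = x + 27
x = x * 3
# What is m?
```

Trace (tracking m):
x = 28  # -> x = 28
m = x + 27  # -> m = 55
x = x * 3  # -> x = 84

Answer: 55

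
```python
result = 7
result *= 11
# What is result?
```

Trace (tracking result):
result = 7  # -> result = 7
result *= 11  # -> result = 77

Answer: 77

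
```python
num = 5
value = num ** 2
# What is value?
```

Trace (tracking value):
num = 5  # -> num = 5
value = num ** 2  # -> value = 25

Answer: 25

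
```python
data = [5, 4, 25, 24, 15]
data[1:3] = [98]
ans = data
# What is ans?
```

Trace (tracking ans):
data = [5, 4, 25, 24, 15]  # -> data = [5, 4, 25, 24, 15]
data[1:3] = [98]  # -> data = [5, 98, 24, 15]
ans = data  # -> ans = [5, 98, 24, 15]

Answer: [5, 98, 24, 15]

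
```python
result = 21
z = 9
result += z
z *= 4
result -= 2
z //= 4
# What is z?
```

Answer: 9

Derivation:
Trace (tracking z):
result = 21  # -> result = 21
z = 9  # -> z = 9
result += z  # -> result = 30
z *= 4  # -> z = 36
result -= 2  # -> result = 28
z //= 4  # -> z = 9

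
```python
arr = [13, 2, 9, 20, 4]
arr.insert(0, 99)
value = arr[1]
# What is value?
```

Answer: 13

Derivation:
Trace (tracking value):
arr = [13, 2, 9, 20, 4]  # -> arr = [13, 2, 9, 20, 4]
arr.insert(0, 99)  # -> arr = [99, 13, 2, 9, 20, 4]
value = arr[1]  # -> value = 13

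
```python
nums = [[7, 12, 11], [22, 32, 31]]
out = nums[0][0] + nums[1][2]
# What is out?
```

Trace (tracking out):
nums = [[7, 12, 11], [22, 32, 31]]  # -> nums = [[7, 12, 11], [22, 32, 31]]
out = nums[0][0] + nums[1][2]  # -> out = 38

Answer: 38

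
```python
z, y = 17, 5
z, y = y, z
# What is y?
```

Trace (tracking y):
z, y = (17, 5)  # -> z = 17, y = 5
z, y = (y, z)  # -> z = 5, y = 17

Answer: 17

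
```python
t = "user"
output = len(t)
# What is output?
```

Answer: 4

Derivation:
Trace (tracking output):
t = 'user'  # -> t = 'user'
output = len(t)  # -> output = 4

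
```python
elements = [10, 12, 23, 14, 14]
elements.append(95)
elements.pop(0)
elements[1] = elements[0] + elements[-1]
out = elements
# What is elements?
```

Answer: [12, 107, 14, 14, 95]

Derivation:
Trace (tracking elements):
elements = [10, 12, 23, 14, 14]  # -> elements = [10, 12, 23, 14, 14]
elements.append(95)  # -> elements = [10, 12, 23, 14, 14, 95]
elements.pop(0)  # -> elements = [12, 23, 14, 14, 95]
elements[1] = elements[0] + elements[-1]  # -> elements = [12, 107, 14, 14, 95]
out = elements  # -> out = [12, 107, 14, 14, 95]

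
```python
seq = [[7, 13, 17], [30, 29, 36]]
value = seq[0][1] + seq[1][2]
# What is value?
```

Answer: 49

Derivation:
Trace (tracking value):
seq = [[7, 13, 17], [30, 29, 36]]  # -> seq = [[7, 13, 17], [30, 29, 36]]
value = seq[0][1] + seq[1][2]  # -> value = 49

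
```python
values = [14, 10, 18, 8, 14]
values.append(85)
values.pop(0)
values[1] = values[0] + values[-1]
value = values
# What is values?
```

Trace (tracking values):
values = [14, 10, 18, 8, 14]  # -> values = [14, 10, 18, 8, 14]
values.append(85)  # -> values = [14, 10, 18, 8, 14, 85]
values.pop(0)  # -> values = [10, 18, 8, 14, 85]
values[1] = values[0] + values[-1]  # -> values = [10, 95, 8, 14, 85]
value = values  # -> value = [10, 95, 8, 14, 85]

Answer: [10, 95, 8, 14, 85]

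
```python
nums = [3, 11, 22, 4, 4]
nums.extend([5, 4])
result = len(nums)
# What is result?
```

Trace (tracking result):
nums = [3, 11, 22, 4, 4]  # -> nums = [3, 11, 22, 4, 4]
nums.extend([5, 4])  # -> nums = [3, 11, 22, 4, 4, 5, 4]
result = len(nums)  # -> result = 7

Answer: 7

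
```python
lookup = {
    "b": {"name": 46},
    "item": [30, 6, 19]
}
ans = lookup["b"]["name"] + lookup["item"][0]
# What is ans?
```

Trace (tracking ans):
lookup = {'b': {'name': 46}, 'item': [30, 6, 19]}  # -> lookup = {'b': {'name': 46}, 'item': [30, 6, 19]}
ans = lookup['b']['name'] + lookup['item'][0]  # -> ans = 76

Answer: 76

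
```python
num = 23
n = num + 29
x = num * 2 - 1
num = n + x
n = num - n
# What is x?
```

Trace (tracking x):
num = 23  # -> num = 23
n = num + 29  # -> n = 52
x = num * 2 - 1  # -> x = 45
num = n + x  # -> num = 97
n = num - n  # -> n = 45

Answer: 45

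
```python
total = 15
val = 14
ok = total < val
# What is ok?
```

Answer: False

Derivation:
Trace (tracking ok):
total = 15  # -> total = 15
val = 14  # -> val = 14
ok = total < val  # -> ok = False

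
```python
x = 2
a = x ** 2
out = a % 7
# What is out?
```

Trace (tracking out):
x = 2  # -> x = 2
a = x ** 2  # -> a = 4
out = a % 7  # -> out = 4

Answer: 4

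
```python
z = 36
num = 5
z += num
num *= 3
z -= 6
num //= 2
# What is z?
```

Trace (tracking z):
z = 36  # -> z = 36
num = 5  # -> num = 5
z += num  # -> z = 41
num *= 3  # -> num = 15
z -= 6  # -> z = 35
num //= 2  # -> num = 7

Answer: 35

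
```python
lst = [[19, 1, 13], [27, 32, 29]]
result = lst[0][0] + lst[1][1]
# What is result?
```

Answer: 51

Derivation:
Trace (tracking result):
lst = [[19, 1, 13], [27, 32, 29]]  # -> lst = [[19, 1, 13], [27, 32, 29]]
result = lst[0][0] + lst[1][1]  # -> result = 51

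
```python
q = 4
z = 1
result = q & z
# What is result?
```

Answer: 0

Derivation:
Trace (tracking result):
q = 4  # -> q = 4
z = 1  # -> z = 1
result = q & z  # -> result = 0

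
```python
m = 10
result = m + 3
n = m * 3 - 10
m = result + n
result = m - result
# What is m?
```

Trace (tracking m):
m = 10  # -> m = 10
result = m + 3  # -> result = 13
n = m * 3 - 10  # -> n = 20
m = result + n  # -> m = 33
result = m - result  # -> result = 20

Answer: 33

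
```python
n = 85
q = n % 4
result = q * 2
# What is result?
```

Trace (tracking result):
n = 85  # -> n = 85
q = n % 4  # -> q = 1
result = q * 2  # -> result = 2

Answer: 2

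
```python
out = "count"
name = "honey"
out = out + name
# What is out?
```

Answer: 'counthoney'

Derivation:
Trace (tracking out):
out = 'count'  # -> out = 'count'
name = 'honey'  # -> name = 'honey'
out = out + name  # -> out = 'counthoney'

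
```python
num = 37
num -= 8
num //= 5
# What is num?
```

Trace (tracking num):
num = 37  # -> num = 37
num -= 8  # -> num = 29
num //= 5  # -> num = 5

Answer: 5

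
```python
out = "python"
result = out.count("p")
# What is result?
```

Answer: 1

Derivation:
Trace (tracking result):
out = 'python'  # -> out = 'python'
result = out.count('p')  # -> result = 1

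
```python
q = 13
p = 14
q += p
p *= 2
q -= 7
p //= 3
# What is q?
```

Answer: 20

Derivation:
Trace (tracking q):
q = 13  # -> q = 13
p = 14  # -> p = 14
q += p  # -> q = 27
p *= 2  # -> p = 28
q -= 7  # -> q = 20
p //= 3  # -> p = 9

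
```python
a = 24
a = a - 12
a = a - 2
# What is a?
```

Trace (tracking a):
a = 24  # -> a = 24
a = a - 12  # -> a = 12
a = a - 2  # -> a = 10

Answer: 10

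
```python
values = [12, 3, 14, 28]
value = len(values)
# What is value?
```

Trace (tracking value):
values = [12, 3, 14, 28]  # -> values = [12, 3, 14, 28]
value = len(values)  # -> value = 4

Answer: 4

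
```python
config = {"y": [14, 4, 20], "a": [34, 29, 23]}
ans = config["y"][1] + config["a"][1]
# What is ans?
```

Answer: 33

Derivation:
Trace (tracking ans):
config = {'y': [14, 4, 20], 'a': [34, 29, 23]}  # -> config = {'y': [14, 4, 20], 'a': [34, 29, 23]}
ans = config['y'][1] + config['a'][1]  # -> ans = 33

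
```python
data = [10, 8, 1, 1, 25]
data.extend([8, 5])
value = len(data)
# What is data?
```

Answer: [10, 8, 1, 1, 25, 8, 5]

Derivation:
Trace (tracking data):
data = [10, 8, 1, 1, 25]  # -> data = [10, 8, 1, 1, 25]
data.extend([8, 5])  # -> data = [10, 8, 1, 1, 25, 8, 5]
value = len(data)  # -> value = 7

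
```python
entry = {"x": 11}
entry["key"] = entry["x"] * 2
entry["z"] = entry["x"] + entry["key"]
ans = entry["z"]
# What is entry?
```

Trace (tracking entry):
entry = {'x': 11}  # -> entry = {'x': 11}
entry['key'] = entry['x'] * 2  # -> entry = {'x': 11, 'key': 22}
entry['z'] = entry['x'] + entry['key']  # -> entry = {'x': 11, 'key': 22, 'z': 33}
ans = entry['z']  # -> ans = 33

Answer: {'x': 11, 'key': 22, 'z': 33}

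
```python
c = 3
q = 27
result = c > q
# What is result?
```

Trace (tracking result):
c = 3  # -> c = 3
q = 27  # -> q = 27
result = c > q  # -> result = False

Answer: False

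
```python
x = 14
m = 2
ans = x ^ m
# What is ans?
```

Trace (tracking ans):
x = 14  # -> x = 14
m = 2  # -> m = 2
ans = x ^ m  # -> ans = 12

Answer: 12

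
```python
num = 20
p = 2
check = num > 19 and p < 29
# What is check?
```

Answer: True

Derivation:
Trace (tracking check):
num = 20  # -> num = 20
p = 2  # -> p = 2
check = num > 19 and p < 29  # -> check = True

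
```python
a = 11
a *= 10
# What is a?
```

Trace (tracking a):
a = 11  # -> a = 11
a *= 10  # -> a = 110

Answer: 110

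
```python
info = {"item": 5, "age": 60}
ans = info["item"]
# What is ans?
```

Trace (tracking ans):
info = {'item': 5, 'age': 60}  # -> info = {'item': 5, 'age': 60}
ans = info['item']  # -> ans = 5

Answer: 5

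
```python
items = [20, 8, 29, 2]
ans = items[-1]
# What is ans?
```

Trace (tracking ans):
items = [20, 8, 29, 2]  # -> items = [20, 8, 29, 2]
ans = items[-1]  # -> ans = 2

Answer: 2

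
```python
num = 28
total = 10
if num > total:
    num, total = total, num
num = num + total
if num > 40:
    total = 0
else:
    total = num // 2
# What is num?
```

Answer: 38

Derivation:
Trace (tracking num):
num = 28  # -> num = 28
total = 10  # -> total = 10
if num > total:  # condition is True
    num, total = (total, num)  # -> num = 10, total = 28
num = num + total  # -> num = 38
if num > 40:  # condition is False
else:
    total = num // 2  # -> total = 19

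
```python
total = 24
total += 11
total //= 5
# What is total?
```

Answer: 7

Derivation:
Trace (tracking total):
total = 24  # -> total = 24
total += 11  # -> total = 35
total //= 5  # -> total = 7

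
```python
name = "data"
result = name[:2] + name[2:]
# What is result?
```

Answer: 'data'

Derivation:
Trace (tracking result):
name = 'data'  # -> name = 'data'
result = name[:2] + name[2:]  # -> result = 'data'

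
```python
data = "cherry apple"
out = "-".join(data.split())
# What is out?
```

Trace (tracking out):
data = 'cherry apple'  # -> data = 'cherry apple'
out = '-'.join(data.split())  # -> out = 'cherry-apple'

Answer: 'cherry-apple'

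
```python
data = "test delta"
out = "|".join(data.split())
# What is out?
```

Answer: 'test|delta'

Derivation:
Trace (tracking out):
data = 'test delta'  # -> data = 'test delta'
out = '|'.join(data.split())  # -> out = 'test|delta'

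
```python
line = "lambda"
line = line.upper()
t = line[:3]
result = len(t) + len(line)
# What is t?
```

Trace (tracking t):
line = 'lambda'  # -> line = 'lambda'
line = line.upper()  # -> line = 'LAMBDA'
t = line[:3]  # -> t = 'LAM'
result = len(t) + len(line)  # -> result = 9

Answer: 'LAM'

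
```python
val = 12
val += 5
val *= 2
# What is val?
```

Trace (tracking val):
val = 12  # -> val = 12
val += 5  # -> val = 17
val *= 2  # -> val = 34

Answer: 34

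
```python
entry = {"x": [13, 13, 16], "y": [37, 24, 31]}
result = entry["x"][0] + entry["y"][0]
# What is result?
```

Answer: 50

Derivation:
Trace (tracking result):
entry = {'x': [13, 13, 16], 'y': [37, 24, 31]}  # -> entry = {'x': [13, 13, 16], 'y': [37, 24, 31]}
result = entry['x'][0] + entry['y'][0]  # -> result = 50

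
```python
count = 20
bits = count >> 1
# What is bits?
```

Answer: 10

Derivation:
Trace (tracking bits):
count = 20  # -> count = 20
bits = count >> 1  # -> bits = 10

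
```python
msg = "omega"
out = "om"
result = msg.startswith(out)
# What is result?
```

Answer: True

Derivation:
Trace (tracking result):
msg = 'omega'  # -> msg = 'omega'
out = 'om'  # -> out = 'om'
result = msg.startswith(out)  # -> result = True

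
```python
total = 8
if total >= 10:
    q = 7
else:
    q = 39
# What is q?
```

Trace (tracking q):
total = 8  # -> total = 8
if total >= 10:  # condition is False
else:
    q = 39  # -> q = 39

Answer: 39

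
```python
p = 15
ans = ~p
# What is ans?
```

Trace (tracking ans):
p = 15  # -> p = 15
ans = ~p  # -> ans = -16

Answer: -16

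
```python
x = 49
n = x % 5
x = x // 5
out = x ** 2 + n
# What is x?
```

Answer: 9

Derivation:
Trace (tracking x):
x = 49  # -> x = 49
n = x % 5  # -> n = 4
x = x // 5  # -> x = 9
out = x ** 2 + n  # -> out = 85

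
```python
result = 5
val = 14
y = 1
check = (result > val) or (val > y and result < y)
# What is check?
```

Trace (tracking check):
result = 5  # -> result = 5
val = 14  # -> val = 14
y = 1  # -> y = 1
check = result > val or (val > y and result < y)  # -> check = False

Answer: False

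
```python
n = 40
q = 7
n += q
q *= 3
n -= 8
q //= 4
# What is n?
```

Answer: 39

Derivation:
Trace (tracking n):
n = 40  # -> n = 40
q = 7  # -> q = 7
n += q  # -> n = 47
q *= 3  # -> q = 21
n -= 8  # -> n = 39
q //= 4  # -> q = 5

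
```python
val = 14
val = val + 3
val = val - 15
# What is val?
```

Answer: 2

Derivation:
Trace (tracking val):
val = 14  # -> val = 14
val = val + 3  # -> val = 17
val = val - 15  # -> val = 2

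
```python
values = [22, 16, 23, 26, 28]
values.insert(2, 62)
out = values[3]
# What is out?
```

Answer: 23

Derivation:
Trace (tracking out):
values = [22, 16, 23, 26, 28]  # -> values = [22, 16, 23, 26, 28]
values.insert(2, 62)  # -> values = [22, 16, 62, 23, 26, 28]
out = values[3]  # -> out = 23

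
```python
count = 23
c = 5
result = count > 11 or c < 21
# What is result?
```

Answer: True

Derivation:
Trace (tracking result):
count = 23  # -> count = 23
c = 5  # -> c = 5
result = count > 11 or c < 21  # -> result = True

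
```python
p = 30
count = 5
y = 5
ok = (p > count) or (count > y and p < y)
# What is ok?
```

Trace (tracking ok):
p = 30  # -> p = 30
count = 5  # -> count = 5
y = 5  # -> y = 5
ok = p > count or (count > y and p < y)  # -> ok = True

Answer: True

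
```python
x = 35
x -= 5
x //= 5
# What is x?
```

Trace (tracking x):
x = 35  # -> x = 35
x -= 5  # -> x = 30
x //= 5  # -> x = 6

Answer: 6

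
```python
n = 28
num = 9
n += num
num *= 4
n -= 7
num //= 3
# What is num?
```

Answer: 12

Derivation:
Trace (tracking num):
n = 28  # -> n = 28
num = 9  # -> num = 9
n += num  # -> n = 37
num *= 4  # -> num = 36
n -= 7  # -> n = 30
num //= 3  # -> num = 12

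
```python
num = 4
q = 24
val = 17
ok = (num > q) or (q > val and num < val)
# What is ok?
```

Answer: True

Derivation:
Trace (tracking ok):
num = 4  # -> num = 4
q = 24  # -> q = 24
val = 17  # -> val = 17
ok = num > q or (q > val and num < val)  # -> ok = True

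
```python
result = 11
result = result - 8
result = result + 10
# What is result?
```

Trace (tracking result):
result = 11  # -> result = 11
result = result - 8  # -> result = 3
result = result + 10  # -> result = 13

Answer: 13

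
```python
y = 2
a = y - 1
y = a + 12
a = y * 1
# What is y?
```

Trace (tracking y):
y = 2  # -> y = 2
a = y - 1  # -> a = 1
y = a + 12  # -> y = 13
a = y * 1  # -> a = 13

Answer: 13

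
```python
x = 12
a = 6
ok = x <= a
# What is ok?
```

Answer: False

Derivation:
Trace (tracking ok):
x = 12  # -> x = 12
a = 6  # -> a = 6
ok = x <= a  # -> ok = False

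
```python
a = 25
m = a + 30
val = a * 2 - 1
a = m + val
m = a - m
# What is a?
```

Answer: 104

Derivation:
Trace (tracking a):
a = 25  # -> a = 25
m = a + 30  # -> m = 55
val = a * 2 - 1  # -> val = 49
a = m + val  # -> a = 104
m = a - m  # -> m = 49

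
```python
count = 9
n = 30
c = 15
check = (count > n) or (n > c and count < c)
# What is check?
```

Answer: True

Derivation:
Trace (tracking check):
count = 9  # -> count = 9
n = 30  # -> n = 30
c = 15  # -> c = 15
check = count > n or (n > c and count < c)  # -> check = True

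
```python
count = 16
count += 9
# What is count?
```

Trace (tracking count):
count = 16  # -> count = 16
count += 9  # -> count = 25

Answer: 25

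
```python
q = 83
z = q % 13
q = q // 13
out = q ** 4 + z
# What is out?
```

Trace (tracking out):
q = 83  # -> q = 83
z = q % 13  # -> z = 5
q = q // 13  # -> q = 6
out = q ** 4 + z  # -> out = 1301

Answer: 1301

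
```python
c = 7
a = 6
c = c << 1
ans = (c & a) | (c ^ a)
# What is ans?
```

Trace (tracking ans):
c = 7  # -> c = 7
a = 6  # -> a = 6
c = c << 1  # -> c = 14
ans = c & a | c ^ a  # -> ans = 14

Answer: 14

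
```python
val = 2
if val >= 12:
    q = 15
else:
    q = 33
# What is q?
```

Answer: 33

Derivation:
Trace (tracking q):
val = 2  # -> val = 2
if val >= 12:  # condition is False
else:
    q = 33  # -> q = 33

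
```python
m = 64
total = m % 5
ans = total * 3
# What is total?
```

Answer: 4

Derivation:
Trace (tracking total):
m = 64  # -> m = 64
total = m % 5  # -> total = 4
ans = total * 3  # -> ans = 12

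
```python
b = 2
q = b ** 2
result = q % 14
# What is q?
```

Answer: 4

Derivation:
Trace (tracking q):
b = 2  # -> b = 2
q = b ** 2  # -> q = 4
result = q % 14  # -> result = 4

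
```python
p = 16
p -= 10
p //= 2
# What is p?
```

Trace (tracking p):
p = 16  # -> p = 16
p -= 10  # -> p = 6
p //= 2  # -> p = 3

Answer: 3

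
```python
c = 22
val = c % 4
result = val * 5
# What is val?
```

Answer: 2

Derivation:
Trace (tracking val):
c = 22  # -> c = 22
val = c % 4  # -> val = 2
result = val * 5  # -> result = 10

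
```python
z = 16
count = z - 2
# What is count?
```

Answer: 14

Derivation:
Trace (tracking count):
z = 16  # -> z = 16
count = z - 2  # -> count = 14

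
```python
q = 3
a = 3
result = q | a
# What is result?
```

Answer: 3

Derivation:
Trace (tracking result):
q = 3  # -> q = 3
a = 3  # -> a = 3
result = q | a  # -> result = 3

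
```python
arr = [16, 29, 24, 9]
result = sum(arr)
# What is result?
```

Trace (tracking result):
arr = [16, 29, 24, 9]  # -> arr = [16, 29, 24, 9]
result = sum(arr)  # -> result = 78

Answer: 78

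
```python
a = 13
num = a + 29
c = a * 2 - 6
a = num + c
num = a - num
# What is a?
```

Answer: 62

Derivation:
Trace (tracking a):
a = 13  # -> a = 13
num = a + 29  # -> num = 42
c = a * 2 - 6  # -> c = 20
a = num + c  # -> a = 62
num = a - num  # -> num = 20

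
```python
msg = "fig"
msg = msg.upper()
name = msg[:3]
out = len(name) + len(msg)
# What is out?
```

Trace (tracking out):
msg = 'fig'  # -> msg = 'fig'
msg = msg.upper()  # -> msg = 'FIG'
name = msg[:3]  # -> name = 'FIG'
out = len(name) + len(msg)  # -> out = 6

Answer: 6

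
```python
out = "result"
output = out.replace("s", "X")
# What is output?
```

Trace (tracking output):
out = 'result'  # -> out = 'result'
output = out.replace('s', 'X')  # -> output = 'reXult'

Answer: 'reXult'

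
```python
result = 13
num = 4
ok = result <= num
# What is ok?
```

Trace (tracking ok):
result = 13  # -> result = 13
num = 4  # -> num = 4
ok = result <= num  # -> ok = False

Answer: False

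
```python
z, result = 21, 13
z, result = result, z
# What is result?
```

Answer: 21

Derivation:
Trace (tracking result):
z, result = (21, 13)  # -> z = 21, result = 13
z, result = (result, z)  # -> z = 13, result = 21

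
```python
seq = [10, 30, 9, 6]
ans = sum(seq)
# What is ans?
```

Answer: 55

Derivation:
Trace (tracking ans):
seq = [10, 30, 9, 6]  # -> seq = [10, 30, 9, 6]
ans = sum(seq)  # -> ans = 55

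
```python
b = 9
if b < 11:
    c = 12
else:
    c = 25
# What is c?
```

Trace (tracking c):
b = 9  # -> b = 9
if b < 11:  # condition is True
    c = 12  # -> c = 12

Answer: 12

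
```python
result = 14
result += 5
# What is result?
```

Trace (tracking result):
result = 14  # -> result = 14
result += 5  # -> result = 19

Answer: 19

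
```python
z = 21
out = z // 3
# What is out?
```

Trace (tracking out):
z = 21  # -> z = 21
out = z // 3  # -> out = 7

Answer: 7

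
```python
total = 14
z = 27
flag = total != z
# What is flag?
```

Trace (tracking flag):
total = 14  # -> total = 14
z = 27  # -> z = 27
flag = total != z  # -> flag = True

Answer: True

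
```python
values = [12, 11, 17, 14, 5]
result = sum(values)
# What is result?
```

Trace (tracking result):
values = [12, 11, 17, 14, 5]  # -> values = [12, 11, 17, 14, 5]
result = sum(values)  # -> result = 59

Answer: 59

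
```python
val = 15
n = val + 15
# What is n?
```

Answer: 30

Derivation:
Trace (tracking n):
val = 15  # -> val = 15
n = val + 15  # -> n = 30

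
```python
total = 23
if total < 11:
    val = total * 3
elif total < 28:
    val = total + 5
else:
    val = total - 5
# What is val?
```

Trace (tracking val):
total = 23  # -> total = 23
if total < 11:  # condition is False
elif total < 28:  # condition is True
    val = total + 5  # -> val = 28

Answer: 28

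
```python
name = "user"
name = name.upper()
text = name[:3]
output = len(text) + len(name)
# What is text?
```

Trace (tracking text):
name = 'user'  # -> name = 'user'
name = name.upper()  # -> name = 'USER'
text = name[:3]  # -> text = 'USE'
output = len(text) + len(name)  # -> output = 7

Answer: 'USE'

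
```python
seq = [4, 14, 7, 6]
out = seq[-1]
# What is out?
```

Trace (tracking out):
seq = [4, 14, 7, 6]  # -> seq = [4, 14, 7, 6]
out = seq[-1]  # -> out = 6

Answer: 6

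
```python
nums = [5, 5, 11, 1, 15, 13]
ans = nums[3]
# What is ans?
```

Answer: 1

Derivation:
Trace (tracking ans):
nums = [5, 5, 11, 1, 15, 13]  # -> nums = [5, 5, 11, 1, 15, 13]
ans = nums[3]  # -> ans = 1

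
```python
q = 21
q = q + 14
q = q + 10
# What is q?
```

Trace (tracking q):
q = 21  # -> q = 21
q = q + 14  # -> q = 35
q = q + 10  # -> q = 45

Answer: 45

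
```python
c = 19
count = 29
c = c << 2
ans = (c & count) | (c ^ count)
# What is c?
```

Trace (tracking c):
c = 19  # -> c = 19
count = 29  # -> count = 29
c = c << 2  # -> c = 76
ans = c & count | c ^ count  # -> ans = 93

Answer: 76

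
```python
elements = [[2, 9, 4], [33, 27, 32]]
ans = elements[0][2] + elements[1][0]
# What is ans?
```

Answer: 37

Derivation:
Trace (tracking ans):
elements = [[2, 9, 4], [33, 27, 32]]  # -> elements = [[2, 9, 4], [33, 27, 32]]
ans = elements[0][2] + elements[1][0]  # -> ans = 37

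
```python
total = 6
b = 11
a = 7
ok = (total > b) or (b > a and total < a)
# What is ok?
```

Trace (tracking ok):
total = 6  # -> total = 6
b = 11  # -> b = 11
a = 7  # -> a = 7
ok = total > b or (b > a and total < a)  # -> ok = True

Answer: True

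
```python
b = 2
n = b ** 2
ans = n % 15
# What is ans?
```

Trace (tracking ans):
b = 2  # -> b = 2
n = b ** 2  # -> n = 4
ans = n % 15  # -> ans = 4

Answer: 4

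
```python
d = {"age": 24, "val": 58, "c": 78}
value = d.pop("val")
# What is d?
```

Answer: {'age': 24, 'c': 78}

Derivation:
Trace (tracking d):
d = {'age': 24, 'val': 58, 'c': 78}  # -> d = {'age': 24, 'val': 58, 'c': 78}
value = d.pop('val')  # -> value = 58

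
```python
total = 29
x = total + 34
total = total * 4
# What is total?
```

Trace (tracking total):
total = 29  # -> total = 29
x = total + 34  # -> x = 63
total = total * 4  # -> total = 116

Answer: 116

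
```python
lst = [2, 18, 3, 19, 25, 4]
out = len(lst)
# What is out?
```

Trace (tracking out):
lst = [2, 18, 3, 19, 25, 4]  # -> lst = [2, 18, 3, 19, 25, 4]
out = len(lst)  # -> out = 6

Answer: 6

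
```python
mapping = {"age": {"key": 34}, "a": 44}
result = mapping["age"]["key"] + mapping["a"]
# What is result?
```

Answer: 78

Derivation:
Trace (tracking result):
mapping = {'age': {'key': 34}, 'a': 44}  # -> mapping = {'age': {'key': 34}, 'a': 44}
result = mapping['age']['key'] + mapping['a']  # -> result = 78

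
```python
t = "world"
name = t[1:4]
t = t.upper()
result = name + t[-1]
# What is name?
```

Answer: 'orl'

Derivation:
Trace (tracking name):
t = 'world'  # -> t = 'world'
name = t[1:4]  # -> name = 'orl'
t = t.upper()  # -> t = 'WORLD'
result = name + t[-1]  # -> result = 'orlD'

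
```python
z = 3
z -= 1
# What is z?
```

Trace (tracking z):
z = 3  # -> z = 3
z -= 1  # -> z = 2

Answer: 2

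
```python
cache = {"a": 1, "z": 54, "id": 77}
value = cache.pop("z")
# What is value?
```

Answer: 54

Derivation:
Trace (tracking value):
cache = {'a': 1, 'z': 54, 'id': 77}  # -> cache = {'a': 1, 'z': 54, 'id': 77}
value = cache.pop('z')  # -> value = 54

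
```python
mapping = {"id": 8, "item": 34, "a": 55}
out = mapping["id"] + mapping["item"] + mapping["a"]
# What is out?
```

Answer: 97

Derivation:
Trace (tracking out):
mapping = {'id': 8, 'item': 34, 'a': 55}  # -> mapping = {'id': 8, 'item': 34, 'a': 55}
out = mapping['id'] + mapping['item'] + mapping['a']  # -> out = 97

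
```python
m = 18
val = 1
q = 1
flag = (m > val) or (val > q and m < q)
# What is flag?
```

Trace (tracking flag):
m = 18  # -> m = 18
val = 1  # -> val = 1
q = 1  # -> q = 1
flag = m > val or (val > q and m < q)  # -> flag = True

Answer: True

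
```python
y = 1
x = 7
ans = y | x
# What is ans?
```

Trace (tracking ans):
y = 1  # -> y = 1
x = 7  # -> x = 7
ans = y | x  # -> ans = 7

Answer: 7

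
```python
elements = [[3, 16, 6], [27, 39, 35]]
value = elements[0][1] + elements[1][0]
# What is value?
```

Answer: 43

Derivation:
Trace (tracking value):
elements = [[3, 16, 6], [27, 39, 35]]  # -> elements = [[3, 16, 6], [27, 39, 35]]
value = elements[0][1] + elements[1][0]  # -> value = 43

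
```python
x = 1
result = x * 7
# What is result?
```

Answer: 7

Derivation:
Trace (tracking result):
x = 1  # -> x = 1
result = x * 7  # -> result = 7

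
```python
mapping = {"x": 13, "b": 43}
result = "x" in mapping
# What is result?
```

Answer: True

Derivation:
Trace (tracking result):
mapping = {'x': 13, 'b': 43}  # -> mapping = {'x': 13, 'b': 43}
result = 'x' in mapping  # -> result = True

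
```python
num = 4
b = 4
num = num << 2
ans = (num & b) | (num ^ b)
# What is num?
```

Answer: 16

Derivation:
Trace (tracking num):
num = 4  # -> num = 4
b = 4  # -> b = 4
num = num << 2  # -> num = 16
ans = num & b | num ^ b  # -> ans = 20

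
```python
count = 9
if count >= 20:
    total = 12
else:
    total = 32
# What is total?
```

Answer: 32

Derivation:
Trace (tracking total):
count = 9  # -> count = 9
if count >= 20:  # condition is False
else:
    total = 32  # -> total = 32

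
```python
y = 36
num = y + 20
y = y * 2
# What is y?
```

Answer: 72

Derivation:
Trace (tracking y):
y = 36  # -> y = 36
num = y + 20  # -> num = 56
y = y * 2  # -> y = 72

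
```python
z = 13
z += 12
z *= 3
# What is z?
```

Trace (tracking z):
z = 13  # -> z = 13
z += 12  # -> z = 25
z *= 3  # -> z = 75

Answer: 75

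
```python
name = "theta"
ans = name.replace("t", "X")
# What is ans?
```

Trace (tracking ans):
name = 'theta'  # -> name = 'theta'
ans = name.replace('t', 'X')  # -> ans = 'XheXa'

Answer: 'XheXa'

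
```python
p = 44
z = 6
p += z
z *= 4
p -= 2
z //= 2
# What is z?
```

Answer: 12

Derivation:
Trace (tracking z):
p = 44  # -> p = 44
z = 6  # -> z = 6
p += z  # -> p = 50
z *= 4  # -> z = 24
p -= 2  # -> p = 48
z //= 2  # -> z = 12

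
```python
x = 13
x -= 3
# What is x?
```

Answer: 10

Derivation:
Trace (tracking x):
x = 13  # -> x = 13
x -= 3  # -> x = 10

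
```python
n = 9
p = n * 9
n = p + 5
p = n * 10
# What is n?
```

Trace (tracking n):
n = 9  # -> n = 9
p = n * 9  # -> p = 81
n = p + 5  # -> n = 86
p = n * 10  # -> p = 860

Answer: 86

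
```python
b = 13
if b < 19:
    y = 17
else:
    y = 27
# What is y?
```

Trace (tracking y):
b = 13  # -> b = 13
if b < 19:  # condition is True
    y = 17  # -> y = 17

Answer: 17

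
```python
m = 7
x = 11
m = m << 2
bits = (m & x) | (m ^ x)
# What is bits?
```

Answer: 31

Derivation:
Trace (tracking bits):
m = 7  # -> m = 7
x = 11  # -> x = 11
m = m << 2  # -> m = 28
bits = m & x | m ^ x  # -> bits = 31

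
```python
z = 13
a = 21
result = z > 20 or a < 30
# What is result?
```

Trace (tracking result):
z = 13  # -> z = 13
a = 21  # -> a = 21
result = z > 20 or a < 30  # -> result = True

Answer: True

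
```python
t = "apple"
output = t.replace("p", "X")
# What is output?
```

Trace (tracking output):
t = 'apple'  # -> t = 'apple'
output = t.replace('p', 'X')  # -> output = 'aXXle'

Answer: 'aXXle'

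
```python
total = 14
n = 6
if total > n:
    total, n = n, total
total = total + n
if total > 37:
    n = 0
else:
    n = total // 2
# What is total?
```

Answer: 20

Derivation:
Trace (tracking total):
total = 14  # -> total = 14
n = 6  # -> n = 6
if total > n:  # condition is True
    total, n = (n, total)  # -> total = 6, n = 14
total = total + n  # -> total = 20
if total > 37:  # condition is False
else:
    n = total // 2  # -> n = 10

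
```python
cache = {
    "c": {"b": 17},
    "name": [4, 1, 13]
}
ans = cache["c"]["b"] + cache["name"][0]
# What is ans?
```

Answer: 21

Derivation:
Trace (tracking ans):
cache = {'c': {'b': 17}, 'name': [4, 1, 13]}  # -> cache = {'c': {'b': 17}, 'name': [4, 1, 13]}
ans = cache['c']['b'] + cache['name'][0]  # -> ans = 21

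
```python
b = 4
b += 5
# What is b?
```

Answer: 9

Derivation:
Trace (tracking b):
b = 4  # -> b = 4
b += 5  # -> b = 9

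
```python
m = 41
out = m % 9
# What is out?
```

Trace (tracking out):
m = 41  # -> m = 41
out = m % 9  # -> out = 5

Answer: 5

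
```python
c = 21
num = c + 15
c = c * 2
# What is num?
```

Trace (tracking num):
c = 21  # -> c = 21
num = c + 15  # -> num = 36
c = c * 2  # -> c = 42

Answer: 36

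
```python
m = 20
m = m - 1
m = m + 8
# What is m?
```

Trace (tracking m):
m = 20  # -> m = 20
m = m - 1  # -> m = 19
m = m + 8  # -> m = 27

Answer: 27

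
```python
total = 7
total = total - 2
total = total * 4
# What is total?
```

Trace (tracking total):
total = 7  # -> total = 7
total = total - 2  # -> total = 5
total = total * 4  # -> total = 20

Answer: 20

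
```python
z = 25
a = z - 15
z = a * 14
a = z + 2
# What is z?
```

Answer: 140

Derivation:
Trace (tracking z):
z = 25  # -> z = 25
a = z - 15  # -> a = 10
z = a * 14  # -> z = 140
a = z + 2  # -> a = 142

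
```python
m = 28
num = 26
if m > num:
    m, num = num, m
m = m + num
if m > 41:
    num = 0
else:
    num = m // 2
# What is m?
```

Answer: 54

Derivation:
Trace (tracking m):
m = 28  # -> m = 28
num = 26  # -> num = 26
if m > num:  # condition is True
    m, num = (num, m)  # -> m = 26, num = 28
m = m + num  # -> m = 54
if m > 41:  # condition is True
    num = 0  # -> num = 0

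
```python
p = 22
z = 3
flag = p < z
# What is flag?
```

Answer: False

Derivation:
Trace (tracking flag):
p = 22  # -> p = 22
z = 3  # -> z = 3
flag = p < z  # -> flag = False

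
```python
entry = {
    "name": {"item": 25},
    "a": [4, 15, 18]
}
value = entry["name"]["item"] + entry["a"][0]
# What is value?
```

Trace (tracking value):
entry = {'name': {'item': 25}, 'a': [4, 15, 18]}  # -> entry = {'name': {'item': 25}, 'a': [4, 15, 18]}
value = entry['name']['item'] + entry['a'][0]  # -> value = 29

Answer: 29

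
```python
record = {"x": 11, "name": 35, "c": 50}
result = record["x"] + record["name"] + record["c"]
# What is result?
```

Trace (tracking result):
record = {'x': 11, 'name': 35, 'c': 50}  # -> record = {'x': 11, 'name': 35, 'c': 50}
result = record['x'] + record['name'] + record['c']  # -> result = 96

Answer: 96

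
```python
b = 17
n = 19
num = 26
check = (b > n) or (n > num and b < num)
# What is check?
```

Trace (tracking check):
b = 17  # -> b = 17
n = 19  # -> n = 19
num = 26  # -> num = 26
check = b > n or (n > num and b < num)  # -> check = False

Answer: False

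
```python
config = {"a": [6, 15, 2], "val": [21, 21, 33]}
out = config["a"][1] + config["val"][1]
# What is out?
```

Trace (tracking out):
config = {'a': [6, 15, 2], 'val': [21, 21, 33]}  # -> config = {'a': [6, 15, 2], 'val': [21, 21, 33]}
out = config['a'][1] + config['val'][1]  # -> out = 36

Answer: 36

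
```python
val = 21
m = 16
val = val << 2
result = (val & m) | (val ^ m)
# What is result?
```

Trace (tracking result):
val = 21  # -> val = 21
m = 16  # -> m = 16
val = val << 2  # -> val = 84
result = val & m | val ^ m  # -> result = 84

Answer: 84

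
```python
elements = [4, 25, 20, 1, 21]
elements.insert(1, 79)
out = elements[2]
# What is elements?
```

Answer: [4, 79, 25, 20, 1, 21]

Derivation:
Trace (tracking elements):
elements = [4, 25, 20, 1, 21]  # -> elements = [4, 25, 20, 1, 21]
elements.insert(1, 79)  # -> elements = [4, 79, 25, 20, 1, 21]
out = elements[2]  # -> out = 25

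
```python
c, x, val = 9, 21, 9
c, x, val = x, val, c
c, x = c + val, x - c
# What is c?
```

Trace (tracking c):
c, x, val = (9, 21, 9)  # -> c = 9, x = 21, val = 9
c, x, val = (x, val, c)  # -> c = 21, x = 9, val = 9
c, x = (c + val, x - c)  # -> c = 30, x = -12

Answer: 30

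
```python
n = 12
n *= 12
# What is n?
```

Answer: 144

Derivation:
Trace (tracking n):
n = 12  # -> n = 12
n *= 12  # -> n = 144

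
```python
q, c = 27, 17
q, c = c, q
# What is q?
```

Answer: 17

Derivation:
Trace (tracking q):
q, c = (27, 17)  # -> q = 27, c = 17
q, c = (c, q)  # -> q = 17, c = 27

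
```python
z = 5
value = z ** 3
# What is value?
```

Answer: 125

Derivation:
Trace (tracking value):
z = 5  # -> z = 5
value = z ** 3  # -> value = 125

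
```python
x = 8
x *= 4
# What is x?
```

Answer: 32

Derivation:
Trace (tracking x):
x = 8  # -> x = 8
x *= 4  # -> x = 32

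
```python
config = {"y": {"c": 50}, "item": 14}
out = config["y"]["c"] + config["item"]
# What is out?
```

Trace (tracking out):
config = {'y': {'c': 50}, 'item': 14}  # -> config = {'y': {'c': 50}, 'item': 14}
out = config['y']['c'] + config['item']  # -> out = 64

Answer: 64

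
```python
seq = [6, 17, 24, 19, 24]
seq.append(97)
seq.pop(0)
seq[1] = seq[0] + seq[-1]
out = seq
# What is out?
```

Trace (tracking out):
seq = [6, 17, 24, 19, 24]  # -> seq = [6, 17, 24, 19, 24]
seq.append(97)  # -> seq = [6, 17, 24, 19, 24, 97]
seq.pop(0)  # -> seq = [17, 24, 19, 24, 97]
seq[1] = seq[0] + seq[-1]  # -> seq = [17, 114, 19, 24, 97]
out = seq  # -> out = [17, 114, 19, 24, 97]

Answer: [17, 114, 19, 24, 97]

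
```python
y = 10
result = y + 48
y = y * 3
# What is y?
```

Trace (tracking y):
y = 10  # -> y = 10
result = y + 48  # -> result = 58
y = y * 3  # -> y = 30

Answer: 30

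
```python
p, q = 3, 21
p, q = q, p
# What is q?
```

Trace (tracking q):
p, q = (3, 21)  # -> p = 3, q = 21
p, q = (q, p)  # -> p = 21, q = 3

Answer: 3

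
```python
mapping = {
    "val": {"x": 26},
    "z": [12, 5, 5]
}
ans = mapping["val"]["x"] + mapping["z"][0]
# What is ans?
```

Trace (tracking ans):
mapping = {'val': {'x': 26}, 'z': [12, 5, 5]}  # -> mapping = {'val': {'x': 26}, 'z': [12, 5, 5]}
ans = mapping['val']['x'] + mapping['z'][0]  # -> ans = 38

Answer: 38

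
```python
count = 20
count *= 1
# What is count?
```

Trace (tracking count):
count = 20  # -> count = 20
count *= 1  # -> count = 20

Answer: 20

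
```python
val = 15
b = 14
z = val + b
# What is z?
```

Answer: 29

Derivation:
Trace (tracking z):
val = 15  # -> val = 15
b = 14  # -> b = 14
z = val + b  # -> z = 29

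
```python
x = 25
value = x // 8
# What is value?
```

Trace (tracking value):
x = 25  # -> x = 25
value = x // 8  # -> value = 3

Answer: 3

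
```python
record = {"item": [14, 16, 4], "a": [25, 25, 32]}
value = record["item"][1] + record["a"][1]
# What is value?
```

Answer: 41

Derivation:
Trace (tracking value):
record = {'item': [14, 16, 4], 'a': [25, 25, 32]}  # -> record = {'item': [14, 16, 4], 'a': [25, 25, 32]}
value = record['item'][1] + record['a'][1]  # -> value = 41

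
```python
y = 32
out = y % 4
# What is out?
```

Trace (tracking out):
y = 32  # -> y = 32
out = y % 4  # -> out = 0

Answer: 0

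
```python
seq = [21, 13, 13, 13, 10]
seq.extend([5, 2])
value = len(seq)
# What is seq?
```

Answer: [21, 13, 13, 13, 10, 5, 2]

Derivation:
Trace (tracking seq):
seq = [21, 13, 13, 13, 10]  # -> seq = [21, 13, 13, 13, 10]
seq.extend([5, 2])  # -> seq = [21, 13, 13, 13, 10, 5, 2]
value = len(seq)  # -> value = 7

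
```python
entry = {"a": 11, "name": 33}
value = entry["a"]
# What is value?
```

Answer: 11

Derivation:
Trace (tracking value):
entry = {'a': 11, 'name': 33}  # -> entry = {'a': 11, 'name': 33}
value = entry['a']  # -> value = 11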